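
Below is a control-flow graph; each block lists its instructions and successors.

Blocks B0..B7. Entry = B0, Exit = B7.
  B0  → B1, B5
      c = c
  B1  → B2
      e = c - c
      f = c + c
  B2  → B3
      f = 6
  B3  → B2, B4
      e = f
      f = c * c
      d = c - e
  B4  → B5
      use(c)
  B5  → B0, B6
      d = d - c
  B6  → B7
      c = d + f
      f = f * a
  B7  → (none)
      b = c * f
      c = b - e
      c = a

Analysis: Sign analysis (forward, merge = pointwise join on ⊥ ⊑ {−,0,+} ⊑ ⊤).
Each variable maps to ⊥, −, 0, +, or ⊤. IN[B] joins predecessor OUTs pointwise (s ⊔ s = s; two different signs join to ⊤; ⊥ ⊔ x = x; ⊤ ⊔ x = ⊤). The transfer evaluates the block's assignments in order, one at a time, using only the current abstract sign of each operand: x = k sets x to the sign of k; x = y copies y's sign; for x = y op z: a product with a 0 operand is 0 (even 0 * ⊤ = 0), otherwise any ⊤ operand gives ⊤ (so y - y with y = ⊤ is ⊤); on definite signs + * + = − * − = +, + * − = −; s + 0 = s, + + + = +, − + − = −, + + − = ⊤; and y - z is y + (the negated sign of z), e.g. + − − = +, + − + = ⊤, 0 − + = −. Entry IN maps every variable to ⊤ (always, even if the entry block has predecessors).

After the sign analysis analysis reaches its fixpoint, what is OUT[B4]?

Answer: {a: ⊤, b: ⊤, c: ⊤, d: ⊤, e: +, f: ⊤}

Working:
Per-block solution:
  B0: | IN=(all ⊤) | OUT=(all ⊤)
  B1: | IN=(all ⊤) | OUT=(all ⊤)
  B2: | IN=(all ⊤) | OUT={f:+; rest ⊤}
  B3: | IN={f:+; rest ⊤} | OUT={e:+; rest ⊤}
  B4: | IN={e:+; rest ⊤} | OUT={e:+; rest ⊤}
  B5: | IN=(all ⊤) | OUT=(all ⊤)
  B6: | IN=(all ⊤) | OUT=(all ⊤)
  B7: | IN=(all ⊤) | OUT=(all ⊤)

Merge at B4: IN[B4] = OUT[B3] = {a: ⊤, b: ⊤, c: ⊤, d: ⊤, e: +, f: ⊤}
Applying B4's transfer function to that IN value gives OUT[B4] (row B4 above).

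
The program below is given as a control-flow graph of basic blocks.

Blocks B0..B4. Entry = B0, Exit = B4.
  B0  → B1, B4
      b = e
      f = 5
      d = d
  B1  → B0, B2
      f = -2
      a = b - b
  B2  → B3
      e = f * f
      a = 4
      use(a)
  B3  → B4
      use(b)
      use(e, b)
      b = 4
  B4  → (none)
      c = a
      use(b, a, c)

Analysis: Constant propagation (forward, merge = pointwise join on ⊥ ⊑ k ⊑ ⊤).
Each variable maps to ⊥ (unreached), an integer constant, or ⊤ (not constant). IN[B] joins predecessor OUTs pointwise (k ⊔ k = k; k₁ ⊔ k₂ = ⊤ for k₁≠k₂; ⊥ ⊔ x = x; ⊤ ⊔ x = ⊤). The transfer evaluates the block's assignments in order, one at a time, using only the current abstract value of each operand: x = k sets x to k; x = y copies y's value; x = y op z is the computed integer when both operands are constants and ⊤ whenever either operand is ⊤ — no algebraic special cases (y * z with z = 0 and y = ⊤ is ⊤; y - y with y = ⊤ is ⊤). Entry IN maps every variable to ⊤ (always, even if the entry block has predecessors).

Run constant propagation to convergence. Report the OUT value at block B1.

Fixpoint table:
  B0: | IN=(all ⊤) | OUT={f:5; rest ⊤}
  B1: | IN={f:5; rest ⊤} | OUT={f:-2; rest ⊤}
  B2: | IN={f:-2; rest ⊤} | OUT={a:4, e:4, f:-2; rest ⊤}
  B3: | IN={a:4, e:4, f:-2; rest ⊤} | OUT={a:4, b:4, e:4, f:-2; rest ⊤}
  B4: | IN=(all ⊤) | OUT=(all ⊤)

Merge at B1: IN[B1] = OUT[B0] = {a: ⊤, b: ⊤, c: ⊤, d: ⊤, e: ⊤, f: 5}
Applying B1's transfer function to that IN value gives OUT[B1] (row B1 above).

Answer: {a: ⊤, b: ⊤, c: ⊤, d: ⊤, e: ⊤, f: -2}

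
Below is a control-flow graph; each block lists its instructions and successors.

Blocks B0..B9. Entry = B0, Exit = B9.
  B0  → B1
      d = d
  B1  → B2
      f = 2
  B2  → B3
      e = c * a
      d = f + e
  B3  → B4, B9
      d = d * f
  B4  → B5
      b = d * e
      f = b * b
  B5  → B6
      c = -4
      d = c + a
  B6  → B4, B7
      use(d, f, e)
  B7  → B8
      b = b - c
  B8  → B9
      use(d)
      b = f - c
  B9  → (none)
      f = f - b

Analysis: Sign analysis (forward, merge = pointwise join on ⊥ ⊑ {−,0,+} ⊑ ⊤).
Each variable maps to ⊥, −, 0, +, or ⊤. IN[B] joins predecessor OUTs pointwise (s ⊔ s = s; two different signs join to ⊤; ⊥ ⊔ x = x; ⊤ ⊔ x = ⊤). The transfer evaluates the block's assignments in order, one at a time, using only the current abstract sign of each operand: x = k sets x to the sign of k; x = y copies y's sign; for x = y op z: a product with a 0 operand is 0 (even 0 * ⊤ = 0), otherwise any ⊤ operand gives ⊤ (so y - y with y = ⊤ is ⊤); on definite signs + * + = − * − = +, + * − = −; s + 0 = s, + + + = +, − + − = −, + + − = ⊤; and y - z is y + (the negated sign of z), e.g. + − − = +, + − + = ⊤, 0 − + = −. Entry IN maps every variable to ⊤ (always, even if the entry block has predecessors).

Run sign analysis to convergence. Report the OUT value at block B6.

Answer: {a: ⊤, b: ⊤, c: -, d: ⊤, e: ⊤, f: ⊤}

Derivation:
Per-block solution:
  B0: | IN=(all ⊤) | OUT=(all ⊤)
  B1: | IN=(all ⊤) | OUT={f:+; rest ⊤}
  B2: | IN={f:+; rest ⊤} | OUT={f:+; rest ⊤}
  B3: | IN={f:+; rest ⊤} | OUT={f:+; rest ⊤}
  B4: | IN=(all ⊤) | OUT=(all ⊤)
  B5: | IN=(all ⊤) | OUT={c:-; rest ⊤}
  B6: | IN={c:-; rest ⊤} | OUT={c:-; rest ⊤}
  B7: | IN={c:-; rest ⊤} | OUT={c:-; rest ⊤}
  B8: | IN={c:-; rest ⊤} | OUT={c:-; rest ⊤}
  B9: | IN=(all ⊤) | OUT=(all ⊤)

Merge at B6: IN[B6] = OUT[B5] = {a: ⊤, b: ⊤, c: -, d: ⊤, e: ⊤, f: ⊤}
Applying B6's transfer function to that IN value gives OUT[B6] (row B6 above).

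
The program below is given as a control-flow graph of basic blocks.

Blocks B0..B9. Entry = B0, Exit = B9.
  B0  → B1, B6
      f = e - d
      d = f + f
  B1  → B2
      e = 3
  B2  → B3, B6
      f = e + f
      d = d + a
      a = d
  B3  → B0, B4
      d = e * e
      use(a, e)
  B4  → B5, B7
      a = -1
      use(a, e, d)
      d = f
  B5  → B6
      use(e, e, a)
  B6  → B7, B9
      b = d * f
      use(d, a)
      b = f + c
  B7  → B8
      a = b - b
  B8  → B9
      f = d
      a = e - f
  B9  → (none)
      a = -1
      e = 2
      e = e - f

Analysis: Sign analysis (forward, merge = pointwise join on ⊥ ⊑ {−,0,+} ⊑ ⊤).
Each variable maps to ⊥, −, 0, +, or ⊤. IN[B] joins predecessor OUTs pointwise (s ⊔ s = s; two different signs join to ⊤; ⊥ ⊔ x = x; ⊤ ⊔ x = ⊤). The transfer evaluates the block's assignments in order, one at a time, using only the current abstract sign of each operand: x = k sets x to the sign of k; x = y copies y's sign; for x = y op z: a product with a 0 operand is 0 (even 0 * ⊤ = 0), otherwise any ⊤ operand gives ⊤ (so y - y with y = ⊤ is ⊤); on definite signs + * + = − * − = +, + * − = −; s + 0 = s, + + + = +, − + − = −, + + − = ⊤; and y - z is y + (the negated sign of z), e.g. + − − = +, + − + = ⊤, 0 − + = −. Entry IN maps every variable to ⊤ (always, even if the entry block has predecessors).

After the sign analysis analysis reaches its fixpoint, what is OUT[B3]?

Converged values:
  B0: | IN=(all ⊤) | OUT=(all ⊤)
  B1: | IN=(all ⊤) | OUT={e:+; rest ⊤}
  B2: | IN={e:+; rest ⊤} | OUT={e:+; rest ⊤}
  B3: | IN={e:+; rest ⊤} | OUT={d:+, e:+; rest ⊤}
  B4: | IN={d:+, e:+; rest ⊤} | OUT={a:-, e:+; rest ⊤}
  B5: | IN={a:-, e:+; rest ⊤} | OUT={a:-, e:+; rest ⊤}
  B6: | IN=(all ⊤) | OUT=(all ⊤)
  B7: | IN=(all ⊤) | OUT=(all ⊤)
  B8: | IN=(all ⊤) | OUT=(all ⊤)
  B9: | IN=(all ⊤) | OUT={a:-; rest ⊤}

Merge at B3: IN[B3] = OUT[B2] = {a: ⊤, b: ⊤, c: ⊤, d: ⊤, e: +, f: ⊤}
Applying B3's transfer function to that IN value gives OUT[B3] (row B3 above).

Answer: {a: ⊤, b: ⊤, c: ⊤, d: +, e: +, f: ⊤}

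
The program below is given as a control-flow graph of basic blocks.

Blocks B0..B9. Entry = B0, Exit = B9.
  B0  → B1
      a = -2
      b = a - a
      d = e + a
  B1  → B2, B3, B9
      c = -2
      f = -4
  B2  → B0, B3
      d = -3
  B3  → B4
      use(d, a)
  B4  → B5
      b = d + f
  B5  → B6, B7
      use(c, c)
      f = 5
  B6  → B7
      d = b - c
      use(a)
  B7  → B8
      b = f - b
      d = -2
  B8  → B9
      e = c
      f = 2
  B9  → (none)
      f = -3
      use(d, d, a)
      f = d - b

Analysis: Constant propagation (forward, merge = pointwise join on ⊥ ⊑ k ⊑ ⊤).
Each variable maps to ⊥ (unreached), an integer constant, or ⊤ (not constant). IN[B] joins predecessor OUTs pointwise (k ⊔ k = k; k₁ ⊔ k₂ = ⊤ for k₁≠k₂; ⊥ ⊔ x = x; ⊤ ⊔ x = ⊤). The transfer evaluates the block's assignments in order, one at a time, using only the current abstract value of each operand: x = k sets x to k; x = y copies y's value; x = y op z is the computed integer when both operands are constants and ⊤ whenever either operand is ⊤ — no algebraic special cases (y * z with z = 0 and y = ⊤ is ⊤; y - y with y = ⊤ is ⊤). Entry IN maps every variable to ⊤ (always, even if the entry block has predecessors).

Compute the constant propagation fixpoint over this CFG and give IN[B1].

Fixpoint table:
  B0:   IN=(all ⊤)   OUT={a:-2, b:0; rest ⊤}
  B1:   IN={a:-2, b:0; rest ⊤}   OUT={a:-2, b:0, c:-2, f:-4; rest ⊤}
  B2:   IN={a:-2, b:0, c:-2, f:-4; rest ⊤}   OUT={a:-2, b:0, c:-2, d:-3, f:-4; rest ⊤}
  B3:   IN={a:-2, b:0, c:-2, f:-4; rest ⊤}   OUT={a:-2, b:0, c:-2, f:-4; rest ⊤}
  B4:   IN={a:-2, b:0, c:-2, f:-4; rest ⊤}   OUT={a:-2, c:-2, f:-4; rest ⊤}
  B5:   IN={a:-2, c:-2, f:-4; rest ⊤}   OUT={a:-2, c:-2, f:5; rest ⊤}
  B6:   IN={a:-2, c:-2, f:5; rest ⊤}   OUT={a:-2, c:-2, f:5; rest ⊤}
  B7:   IN={a:-2, c:-2, f:5; rest ⊤}   OUT={a:-2, c:-2, d:-2, f:5; rest ⊤}
  B8:   IN={a:-2, c:-2, d:-2, f:5; rest ⊤}   OUT={a:-2, c:-2, d:-2, e:-2, f:2; rest ⊤}
  B9:   IN={a:-2, c:-2; rest ⊤}   OUT={a:-2, c:-2; rest ⊤}

Merge at B1: IN[B1] = OUT[B0] = {a: -2, b: 0, c: ⊤, d: ⊤, e: ⊤, f: ⊤}

Answer: {a: -2, b: 0, c: ⊤, d: ⊤, e: ⊤, f: ⊤}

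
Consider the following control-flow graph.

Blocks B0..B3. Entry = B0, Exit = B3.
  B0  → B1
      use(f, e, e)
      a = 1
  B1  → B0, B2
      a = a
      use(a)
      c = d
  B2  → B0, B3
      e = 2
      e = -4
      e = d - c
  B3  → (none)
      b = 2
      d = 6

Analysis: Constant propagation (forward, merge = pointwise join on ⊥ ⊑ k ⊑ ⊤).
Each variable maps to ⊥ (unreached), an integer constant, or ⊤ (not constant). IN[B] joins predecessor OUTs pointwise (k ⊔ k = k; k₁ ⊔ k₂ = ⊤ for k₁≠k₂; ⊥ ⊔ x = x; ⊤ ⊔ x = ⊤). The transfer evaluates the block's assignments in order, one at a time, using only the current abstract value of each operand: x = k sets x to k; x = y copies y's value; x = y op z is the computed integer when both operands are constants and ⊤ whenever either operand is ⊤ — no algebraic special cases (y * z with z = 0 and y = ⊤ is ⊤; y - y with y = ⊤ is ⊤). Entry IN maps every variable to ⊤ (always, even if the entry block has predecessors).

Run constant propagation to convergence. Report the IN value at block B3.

Answer: {a: 1, b: ⊤, c: ⊤, d: ⊤, e: ⊤, f: ⊤}

Trace:
Converged values:
  B0:  IN=(all ⊤)  OUT={a:1; rest ⊤}
  B1:  IN={a:1; rest ⊤}  OUT={a:1; rest ⊤}
  B2:  IN={a:1; rest ⊤}  OUT={a:1; rest ⊤}
  B3:  IN={a:1; rest ⊤}  OUT={a:1, b:2, d:6; rest ⊤}

Merge at B3: IN[B3] = OUT[B2] = {a: 1, b: ⊤, c: ⊤, d: ⊤, e: ⊤, f: ⊤}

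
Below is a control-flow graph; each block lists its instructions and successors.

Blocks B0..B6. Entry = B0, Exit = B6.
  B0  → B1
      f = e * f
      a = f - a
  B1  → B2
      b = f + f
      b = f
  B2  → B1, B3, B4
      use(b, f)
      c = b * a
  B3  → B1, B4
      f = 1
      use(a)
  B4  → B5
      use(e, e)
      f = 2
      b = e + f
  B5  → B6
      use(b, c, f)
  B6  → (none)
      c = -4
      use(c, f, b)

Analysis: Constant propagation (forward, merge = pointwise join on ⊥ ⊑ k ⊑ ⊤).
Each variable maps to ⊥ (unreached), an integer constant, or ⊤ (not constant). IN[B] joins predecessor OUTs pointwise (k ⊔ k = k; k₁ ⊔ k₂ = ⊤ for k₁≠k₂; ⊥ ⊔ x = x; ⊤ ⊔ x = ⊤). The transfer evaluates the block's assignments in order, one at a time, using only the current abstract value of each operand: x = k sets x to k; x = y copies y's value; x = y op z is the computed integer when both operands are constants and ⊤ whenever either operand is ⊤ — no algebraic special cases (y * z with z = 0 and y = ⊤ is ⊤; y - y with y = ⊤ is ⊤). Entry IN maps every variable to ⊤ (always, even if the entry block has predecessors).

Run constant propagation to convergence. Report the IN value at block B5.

Answer: {a: ⊤, b: ⊤, c: ⊤, d: ⊤, e: ⊤, f: 2}

Derivation:
Per-block solution:
  B0:  IN=(all ⊤)  OUT=(all ⊤)
  B1:  IN=(all ⊤)  OUT=(all ⊤)
  B2:  IN=(all ⊤)  OUT=(all ⊤)
  B3:  IN=(all ⊤)  OUT={f:1; rest ⊤}
  B4:  IN=(all ⊤)  OUT={f:2; rest ⊤}
  B5:  IN={f:2; rest ⊤}  OUT={f:2; rest ⊤}
  B6:  IN={f:2; rest ⊤}  OUT={c:-4, f:2; rest ⊤}

Merge at B5: IN[B5] = OUT[B4] = {a: ⊤, b: ⊤, c: ⊤, d: ⊤, e: ⊤, f: 2}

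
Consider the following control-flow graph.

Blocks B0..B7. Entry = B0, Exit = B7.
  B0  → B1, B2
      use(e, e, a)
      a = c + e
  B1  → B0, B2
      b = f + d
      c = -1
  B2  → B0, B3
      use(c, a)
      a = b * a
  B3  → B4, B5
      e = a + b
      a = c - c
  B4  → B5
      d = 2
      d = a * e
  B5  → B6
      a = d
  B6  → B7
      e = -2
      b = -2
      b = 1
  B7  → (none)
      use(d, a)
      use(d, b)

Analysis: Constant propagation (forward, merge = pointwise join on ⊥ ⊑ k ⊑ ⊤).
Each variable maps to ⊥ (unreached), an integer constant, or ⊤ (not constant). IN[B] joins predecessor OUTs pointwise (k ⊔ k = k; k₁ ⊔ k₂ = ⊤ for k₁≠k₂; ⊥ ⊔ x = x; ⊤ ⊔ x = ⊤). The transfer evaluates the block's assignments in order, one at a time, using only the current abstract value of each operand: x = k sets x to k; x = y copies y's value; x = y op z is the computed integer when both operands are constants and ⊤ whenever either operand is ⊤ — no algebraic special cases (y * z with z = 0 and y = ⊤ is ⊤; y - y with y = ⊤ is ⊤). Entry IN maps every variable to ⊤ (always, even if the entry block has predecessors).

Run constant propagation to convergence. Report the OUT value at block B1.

Fixpoint table:
  B0:  IN=(all ⊤)  OUT=(all ⊤)
  B1:  IN=(all ⊤)  OUT={c:-1; rest ⊤}
  B2:  IN=(all ⊤)  OUT=(all ⊤)
  B3:  IN=(all ⊤)  OUT=(all ⊤)
  B4:  IN=(all ⊤)  OUT=(all ⊤)
  B5:  IN=(all ⊤)  OUT=(all ⊤)
  B6:  IN=(all ⊤)  OUT={b:1, e:-2; rest ⊤}
  B7:  IN={b:1, e:-2; rest ⊤}  OUT={b:1, e:-2; rest ⊤}

Merge at B1: IN[B1] = OUT[B0] = {a: ⊤, b: ⊤, c: ⊤, d: ⊤, e: ⊤, f: ⊤}
Applying B1's transfer function to that IN value gives OUT[B1] (row B1 above).

Answer: {a: ⊤, b: ⊤, c: -1, d: ⊤, e: ⊤, f: ⊤}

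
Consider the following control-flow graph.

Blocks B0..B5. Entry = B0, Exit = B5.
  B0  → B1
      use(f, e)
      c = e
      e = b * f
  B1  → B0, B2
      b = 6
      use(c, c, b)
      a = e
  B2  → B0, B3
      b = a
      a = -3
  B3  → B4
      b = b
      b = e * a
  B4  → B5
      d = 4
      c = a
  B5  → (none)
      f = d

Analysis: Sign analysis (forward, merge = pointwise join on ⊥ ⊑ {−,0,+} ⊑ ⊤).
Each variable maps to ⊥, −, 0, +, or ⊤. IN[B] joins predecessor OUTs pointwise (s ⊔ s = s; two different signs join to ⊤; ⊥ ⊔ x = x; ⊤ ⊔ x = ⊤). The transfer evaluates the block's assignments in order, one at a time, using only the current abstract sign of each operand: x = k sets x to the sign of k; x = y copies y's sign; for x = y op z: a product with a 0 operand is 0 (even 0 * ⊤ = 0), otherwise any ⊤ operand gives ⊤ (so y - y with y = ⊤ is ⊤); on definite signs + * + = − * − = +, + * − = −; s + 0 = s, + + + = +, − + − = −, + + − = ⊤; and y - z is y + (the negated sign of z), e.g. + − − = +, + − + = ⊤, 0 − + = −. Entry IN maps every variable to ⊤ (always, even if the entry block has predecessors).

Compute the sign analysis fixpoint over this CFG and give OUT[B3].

Fixpoint table:
  B0: | IN=(all ⊤) | OUT=(all ⊤)
  B1: | IN=(all ⊤) | OUT={b:+; rest ⊤}
  B2: | IN={b:+; rest ⊤} | OUT={a:-; rest ⊤}
  B3: | IN={a:-; rest ⊤} | OUT={a:-; rest ⊤}
  B4: | IN={a:-; rest ⊤} | OUT={a:-, c:-, d:+; rest ⊤}
  B5: | IN={a:-, c:-, d:+; rest ⊤} | OUT={a:-, c:-, d:+, f:+; rest ⊤}

Merge at B3: IN[B3] = OUT[B2] = {a: -, b: ⊤, c: ⊤, d: ⊤, e: ⊤, f: ⊤}
Applying B3's transfer function to that IN value gives OUT[B3] (row B3 above).

Answer: {a: -, b: ⊤, c: ⊤, d: ⊤, e: ⊤, f: ⊤}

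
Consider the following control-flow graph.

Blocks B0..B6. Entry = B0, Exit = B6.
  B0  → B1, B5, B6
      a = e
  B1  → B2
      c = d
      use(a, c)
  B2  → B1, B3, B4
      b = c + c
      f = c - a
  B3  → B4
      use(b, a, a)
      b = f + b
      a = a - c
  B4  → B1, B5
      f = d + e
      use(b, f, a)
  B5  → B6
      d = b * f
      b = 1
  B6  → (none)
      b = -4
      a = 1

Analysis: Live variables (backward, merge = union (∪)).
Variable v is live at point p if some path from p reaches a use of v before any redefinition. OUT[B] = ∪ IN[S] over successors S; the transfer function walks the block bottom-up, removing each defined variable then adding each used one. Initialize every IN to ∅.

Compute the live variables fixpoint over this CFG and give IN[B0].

Converged values:
  B0:   IN={b, d, e, f}   OUT={a, b, d, e, f}
  B1:   IN={a, d, e}   OUT={a, c, d, e}
  B2:   IN={a, c, d, e}   OUT={a, b, c, d, e, f}
  B3:   IN={a, b, c, d, e, f}   OUT={a, b, d, e}
  B4:   IN={a, b, d, e}   OUT={a, b, d, e, f}
  B5:   IN={b, f}   OUT={}
  B6:   IN={}   OUT={}

Merge at B0: OUT[B0] = IN[B1] ⊔ IN[B5] ⊔ IN[B6] = {a, b, d, e, f}
Applying B0's transfer function to that OUT value gives IN[B0] (row B0 above).

Answer: {b, d, e, f}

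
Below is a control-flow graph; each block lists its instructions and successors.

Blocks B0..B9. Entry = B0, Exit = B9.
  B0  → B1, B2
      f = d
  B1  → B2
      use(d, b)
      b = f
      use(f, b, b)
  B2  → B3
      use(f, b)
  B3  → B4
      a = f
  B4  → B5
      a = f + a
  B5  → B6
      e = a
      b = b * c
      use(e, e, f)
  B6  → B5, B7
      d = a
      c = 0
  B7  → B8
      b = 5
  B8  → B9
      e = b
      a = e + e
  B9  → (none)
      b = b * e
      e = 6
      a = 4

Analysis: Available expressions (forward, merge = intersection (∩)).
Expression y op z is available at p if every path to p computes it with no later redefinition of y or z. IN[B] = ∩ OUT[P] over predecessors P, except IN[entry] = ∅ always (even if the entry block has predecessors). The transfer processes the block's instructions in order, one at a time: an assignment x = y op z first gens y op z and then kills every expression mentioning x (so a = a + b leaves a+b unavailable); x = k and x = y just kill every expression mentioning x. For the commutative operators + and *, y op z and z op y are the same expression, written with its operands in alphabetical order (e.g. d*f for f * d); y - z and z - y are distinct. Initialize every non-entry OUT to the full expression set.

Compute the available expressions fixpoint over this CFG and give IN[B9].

Answer: {e+e}

Working:
Converged values:
  B0:   IN={}   OUT={}
  B1:   IN={}   OUT={}
  B2:   IN={}   OUT={}
  B3:   IN={}   OUT={}
  B4:   IN={}   OUT={}
  B5:   IN={}   OUT={}
  B6:   IN={}   OUT={}
  B7:   IN={}   OUT={}
  B8:   IN={}   OUT={e+e}
  B9:   IN={e+e}   OUT={}

Merge at B9: IN[B9] = OUT[B8] = {e+e}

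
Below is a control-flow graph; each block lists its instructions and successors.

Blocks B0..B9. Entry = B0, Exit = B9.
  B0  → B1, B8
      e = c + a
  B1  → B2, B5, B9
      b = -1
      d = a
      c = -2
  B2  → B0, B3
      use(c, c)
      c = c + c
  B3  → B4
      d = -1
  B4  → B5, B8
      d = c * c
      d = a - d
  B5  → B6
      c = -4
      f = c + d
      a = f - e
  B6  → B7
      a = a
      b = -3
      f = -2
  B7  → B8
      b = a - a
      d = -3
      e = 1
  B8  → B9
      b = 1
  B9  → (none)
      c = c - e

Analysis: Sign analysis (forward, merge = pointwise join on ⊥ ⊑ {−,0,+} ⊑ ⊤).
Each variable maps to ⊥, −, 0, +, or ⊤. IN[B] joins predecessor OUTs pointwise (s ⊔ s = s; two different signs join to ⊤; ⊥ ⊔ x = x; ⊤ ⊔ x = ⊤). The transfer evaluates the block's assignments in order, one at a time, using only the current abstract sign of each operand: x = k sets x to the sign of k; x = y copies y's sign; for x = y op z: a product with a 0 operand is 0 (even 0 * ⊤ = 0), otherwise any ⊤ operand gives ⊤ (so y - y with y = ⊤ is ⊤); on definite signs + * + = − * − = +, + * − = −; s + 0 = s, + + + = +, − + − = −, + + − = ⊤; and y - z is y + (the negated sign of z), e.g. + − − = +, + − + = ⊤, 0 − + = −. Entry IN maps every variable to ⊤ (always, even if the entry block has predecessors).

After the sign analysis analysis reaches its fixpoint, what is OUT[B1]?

Answer: {a: ⊤, b: -, c: -, d: ⊤, e: ⊤, f: ⊤}

Working:
Per-block solution:
  B0: | IN=(all ⊤) | OUT=(all ⊤)
  B1: | IN=(all ⊤) | OUT={b:-, c:-; rest ⊤}
  B2: | IN={b:-, c:-; rest ⊤} | OUT={b:-, c:-; rest ⊤}
  B3: | IN={b:-, c:-; rest ⊤} | OUT={b:-, c:-, d:-; rest ⊤}
  B4: | IN={b:-, c:-, d:-; rest ⊤} | OUT={b:-, c:-; rest ⊤}
  B5: | IN={b:-, c:-; rest ⊤} | OUT={b:-, c:-; rest ⊤}
  B6: | IN={b:-, c:-; rest ⊤} | OUT={b:-, c:-, f:-; rest ⊤}
  B7: | IN={b:-, c:-, f:-; rest ⊤} | OUT={c:-, d:-, e:+, f:-; rest ⊤}
  B8: | IN=(all ⊤) | OUT={b:+; rest ⊤}
  B9: | IN=(all ⊤) | OUT=(all ⊤)

Merge at B1: IN[B1] = OUT[B0] = {a: ⊤, b: ⊤, c: ⊤, d: ⊤, e: ⊤, f: ⊤}
Applying B1's transfer function to that IN value gives OUT[B1] (row B1 above).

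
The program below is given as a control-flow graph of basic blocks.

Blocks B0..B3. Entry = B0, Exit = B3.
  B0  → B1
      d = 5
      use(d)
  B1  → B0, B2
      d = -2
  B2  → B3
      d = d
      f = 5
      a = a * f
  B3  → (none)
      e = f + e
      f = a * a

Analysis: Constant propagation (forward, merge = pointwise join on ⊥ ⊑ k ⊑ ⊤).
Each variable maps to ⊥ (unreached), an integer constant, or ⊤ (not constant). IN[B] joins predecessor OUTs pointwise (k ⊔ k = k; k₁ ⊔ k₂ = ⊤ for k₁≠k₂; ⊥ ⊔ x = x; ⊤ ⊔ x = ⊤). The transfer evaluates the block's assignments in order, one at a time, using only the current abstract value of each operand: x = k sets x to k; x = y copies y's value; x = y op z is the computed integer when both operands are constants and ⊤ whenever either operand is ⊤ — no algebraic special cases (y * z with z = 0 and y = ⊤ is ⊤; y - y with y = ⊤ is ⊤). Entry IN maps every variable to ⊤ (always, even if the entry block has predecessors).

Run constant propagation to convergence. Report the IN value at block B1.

Converged values:
  B0:  IN=(all ⊤)  OUT={d:5; rest ⊤}
  B1:  IN={d:5; rest ⊤}  OUT={d:-2; rest ⊤}
  B2:  IN={d:-2; rest ⊤}  OUT={d:-2, f:5; rest ⊤}
  B3:  IN={d:-2, f:5; rest ⊤}  OUT={d:-2; rest ⊤}

Merge at B1: IN[B1] = OUT[B0] = {a: ⊤, b: ⊤, c: ⊤, d: 5, e: ⊤, f: ⊤}

Answer: {a: ⊤, b: ⊤, c: ⊤, d: 5, e: ⊤, f: ⊤}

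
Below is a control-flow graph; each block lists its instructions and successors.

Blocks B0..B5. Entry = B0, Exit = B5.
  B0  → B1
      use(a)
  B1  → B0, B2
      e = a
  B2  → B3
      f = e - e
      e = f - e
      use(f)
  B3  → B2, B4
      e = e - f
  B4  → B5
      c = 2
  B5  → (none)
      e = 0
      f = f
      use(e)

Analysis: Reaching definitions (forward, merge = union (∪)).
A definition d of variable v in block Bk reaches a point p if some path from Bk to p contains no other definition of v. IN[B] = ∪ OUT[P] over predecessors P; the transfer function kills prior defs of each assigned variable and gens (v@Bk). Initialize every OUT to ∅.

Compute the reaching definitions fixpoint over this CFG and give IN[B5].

Fixpoint table:
  B0:  IN={e@B1}  OUT={e@B1}
  B1:  IN={e@B1}  OUT={e@B1}
  B2:  IN={e@B1, e@B3, f@B2}  OUT={e@B2, f@B2}
  B3:  IN={e@B2, f@B2}  OUT={e@B3, f@B2}
  B4:  IN={e@B3, f@B2}  OUT={c@B4, e@B3, f@B2}
  B5:  IN={c@B4, e@B3, f@B2}  OUT={c@B4, e@B5, f@B5}

Merge at B5: IN[B5] = OUT[B4] = {c@B4, e@B3, f@B2}

Answer: {c@B4, e@B3, f@B2}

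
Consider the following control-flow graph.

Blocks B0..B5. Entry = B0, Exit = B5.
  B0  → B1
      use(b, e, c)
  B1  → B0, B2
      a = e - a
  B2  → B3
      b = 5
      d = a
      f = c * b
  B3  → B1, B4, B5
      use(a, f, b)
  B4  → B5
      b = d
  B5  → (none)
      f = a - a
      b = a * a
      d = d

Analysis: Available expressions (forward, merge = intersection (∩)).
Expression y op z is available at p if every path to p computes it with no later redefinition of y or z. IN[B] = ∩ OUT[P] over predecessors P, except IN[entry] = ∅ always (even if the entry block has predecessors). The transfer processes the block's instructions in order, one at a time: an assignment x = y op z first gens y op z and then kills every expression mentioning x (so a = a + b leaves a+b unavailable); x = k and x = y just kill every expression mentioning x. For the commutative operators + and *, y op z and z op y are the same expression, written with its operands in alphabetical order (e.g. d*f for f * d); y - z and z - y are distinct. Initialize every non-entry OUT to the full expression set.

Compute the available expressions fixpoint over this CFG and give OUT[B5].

Fixpoint table:
  B0:  IN={}  OUT={}
  B1:  IN={}  OUT={}
  B2:  IN={}  OUT={b*c}
  B3:  IN={b*c}  OUT={b*c}
  B4:  IN={b*c}  OUT={}
  B5:  IN={}  OUT={a*a, a-a}

Merge at B5: IN[B5] = OUT[B3] ∩ OUT[B4] = {}
Applying B5's transfer function to that IN value gives OUT[B5] (row B5 above).

Answer: {a*a, a-a}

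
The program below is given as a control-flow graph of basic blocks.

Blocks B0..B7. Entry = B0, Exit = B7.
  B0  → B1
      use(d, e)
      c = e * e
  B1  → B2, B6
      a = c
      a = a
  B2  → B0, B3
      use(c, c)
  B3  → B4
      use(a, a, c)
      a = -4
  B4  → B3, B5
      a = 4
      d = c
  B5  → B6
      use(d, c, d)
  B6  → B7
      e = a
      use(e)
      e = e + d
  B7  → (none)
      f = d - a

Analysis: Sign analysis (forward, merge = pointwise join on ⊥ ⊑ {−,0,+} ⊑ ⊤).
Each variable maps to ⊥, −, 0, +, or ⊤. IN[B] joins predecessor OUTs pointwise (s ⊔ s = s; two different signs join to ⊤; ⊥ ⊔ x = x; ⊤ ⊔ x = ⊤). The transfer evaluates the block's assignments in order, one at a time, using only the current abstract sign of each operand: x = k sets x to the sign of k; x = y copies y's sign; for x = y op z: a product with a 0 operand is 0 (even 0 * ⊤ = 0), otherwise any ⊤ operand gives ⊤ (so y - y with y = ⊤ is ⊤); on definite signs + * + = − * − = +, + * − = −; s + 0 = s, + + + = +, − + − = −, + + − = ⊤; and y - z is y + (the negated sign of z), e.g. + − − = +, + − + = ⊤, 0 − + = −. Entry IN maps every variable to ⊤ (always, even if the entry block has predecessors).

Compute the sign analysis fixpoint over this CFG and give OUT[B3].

Answer: {a: -, b: ⊤, c: ⊤, d: ⊤, e: ⊤, f: ⊤}

Working:
Per-block solution:
  B0: | IN=(all ⊤) | OUT=(all ⊤)
  B1: | IN=(all ⊤) | OUT=(all ⊤)
  B2: | IN=(all ⊤) | OUT=(all ⊤)
  B3: | IN=(all ⊤) | OUT={a:-; rest ⊤}
  B4: | IN={a:-; rest ⊤} | OUT={a:+; rest ⊤}
  B5: | IN={a:+; rest ⊤} | OUT={a:+; rest ⊤}
  B6: | IN=(all ⊤) | OUT=(all ⊤)
  B7: | IN=(all ⊤) | OUT=(all ⊤)

Merge at B3: IN[B3] = OUT[B2] ⊔ OUT[B4] = {a: ⊤, b: ⊤, c: ⊤, d: ⊤, e: ⊤, f: ⊤}
Applying B3's transfer function to that IN value gives OUT[B3] (row B3 above).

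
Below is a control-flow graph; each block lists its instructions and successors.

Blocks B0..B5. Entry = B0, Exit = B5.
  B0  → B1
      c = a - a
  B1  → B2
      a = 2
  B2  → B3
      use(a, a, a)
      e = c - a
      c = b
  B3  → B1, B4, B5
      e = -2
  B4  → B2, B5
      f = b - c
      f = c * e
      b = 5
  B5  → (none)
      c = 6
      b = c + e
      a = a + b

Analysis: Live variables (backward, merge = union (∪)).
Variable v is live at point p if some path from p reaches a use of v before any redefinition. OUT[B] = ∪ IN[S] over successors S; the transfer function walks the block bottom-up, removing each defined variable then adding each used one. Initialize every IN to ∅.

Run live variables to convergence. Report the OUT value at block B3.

Answer: {a, b, c, e}

Trace:
Per-block solution:
  B0:   IN={a, b}   OUT={b, c}
  B1:   IN={b, c}   OUT={a, b, c}
  B2:   IN={a, b, c}   OUT={a, b, c}
  B3:   IN={a, b, c}   OUT={a, b, c, e}
  B4:   IN={a, b, c, e}   OUT={a, b, c, e}
  B5:   IN={a, e}   OUT={}

Merge at B3: OUT[B3] = IN[B1] ⊔ IN[B4] ⊔ IN[B5] = {a, b, c, e}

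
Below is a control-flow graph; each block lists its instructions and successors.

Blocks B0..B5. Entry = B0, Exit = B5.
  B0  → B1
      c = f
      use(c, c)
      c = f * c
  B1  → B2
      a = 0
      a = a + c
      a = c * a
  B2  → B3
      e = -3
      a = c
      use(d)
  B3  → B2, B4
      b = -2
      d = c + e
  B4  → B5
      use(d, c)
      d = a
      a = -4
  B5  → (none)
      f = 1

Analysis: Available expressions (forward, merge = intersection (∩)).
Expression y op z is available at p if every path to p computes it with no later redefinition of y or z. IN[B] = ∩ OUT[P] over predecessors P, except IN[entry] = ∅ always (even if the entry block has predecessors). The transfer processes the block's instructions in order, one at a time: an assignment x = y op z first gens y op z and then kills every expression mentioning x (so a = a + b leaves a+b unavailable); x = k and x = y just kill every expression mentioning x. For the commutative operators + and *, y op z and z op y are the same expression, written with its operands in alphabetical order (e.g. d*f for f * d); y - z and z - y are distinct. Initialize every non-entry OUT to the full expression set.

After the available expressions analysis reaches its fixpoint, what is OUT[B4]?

Answer: {c+e}

Derivation:
Per-block solution:
  B0:  IN={}  OUT={}
  B1:  IN={}  OUT={}
  B2:  IN={}  OUT={}
  B3:  IN={}  OUT={c+e}
  B4:  IN={c+e}  OUT={c+e}
  B5:  IN={c+e}  OUT={c+e}

Merge at B4: IN[B4] = OUT[B3] = {c+e}
Applying B4's transfer function to that IN value gives OUT[B4] (row B4 above).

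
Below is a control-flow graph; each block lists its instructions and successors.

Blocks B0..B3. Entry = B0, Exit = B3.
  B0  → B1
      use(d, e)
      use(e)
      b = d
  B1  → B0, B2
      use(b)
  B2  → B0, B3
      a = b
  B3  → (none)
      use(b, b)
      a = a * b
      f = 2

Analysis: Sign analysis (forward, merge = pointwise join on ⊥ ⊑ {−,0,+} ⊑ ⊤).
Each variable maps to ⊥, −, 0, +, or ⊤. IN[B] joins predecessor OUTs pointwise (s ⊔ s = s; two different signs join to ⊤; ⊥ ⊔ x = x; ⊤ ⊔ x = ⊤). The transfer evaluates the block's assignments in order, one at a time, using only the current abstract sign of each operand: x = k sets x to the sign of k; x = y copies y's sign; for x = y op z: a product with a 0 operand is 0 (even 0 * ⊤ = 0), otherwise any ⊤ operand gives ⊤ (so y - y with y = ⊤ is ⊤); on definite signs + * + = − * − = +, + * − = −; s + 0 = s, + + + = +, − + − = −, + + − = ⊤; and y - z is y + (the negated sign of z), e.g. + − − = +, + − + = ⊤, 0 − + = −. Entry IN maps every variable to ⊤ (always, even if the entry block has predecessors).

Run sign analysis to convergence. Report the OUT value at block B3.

Fixpoint table:
  B0: | IN=(all ⊤) | OUT=(all ⊤)
  B1: | IN=(all ⊤) | OUT=(all ⊤)
  B2: | IN=(all ⊤) | OUT=(all ⊤)
  B3: | IN=(all ⊤) | OUT={f:+; rest ⊤}

Merge at B3: IN[B3] = OUT[B2] = {a: ⊤, b: ⊤, c: ⊤, d: ⊤, e: ⊤, f: ⊤}
Applying B3's transfer function to that IN value gives OUT[B3] (row B3 above).

Answer: {a: ⊤, b: ⊤, c: ⊤, d: ⊤, e: ⊤, f: +}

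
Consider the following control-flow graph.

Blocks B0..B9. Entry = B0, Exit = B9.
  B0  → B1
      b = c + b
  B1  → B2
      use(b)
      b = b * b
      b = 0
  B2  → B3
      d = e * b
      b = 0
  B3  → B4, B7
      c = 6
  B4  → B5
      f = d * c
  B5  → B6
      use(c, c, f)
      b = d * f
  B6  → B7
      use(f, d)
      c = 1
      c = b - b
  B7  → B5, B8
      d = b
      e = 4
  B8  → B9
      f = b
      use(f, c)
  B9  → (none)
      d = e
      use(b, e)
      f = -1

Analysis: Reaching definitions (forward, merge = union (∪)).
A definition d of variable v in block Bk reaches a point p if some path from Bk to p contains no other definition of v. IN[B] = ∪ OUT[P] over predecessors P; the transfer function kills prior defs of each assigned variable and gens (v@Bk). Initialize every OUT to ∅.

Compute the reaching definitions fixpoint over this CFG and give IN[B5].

Answer: {b@B2, b@B5, c@B3, c@B6, d@B2, d@B7, e@B7, f@B4}

Working:
Fixpoint table:
  B0:   IN={}   OUT={b@B0}
  B1:   IN={b@B0}   OUT={b@B1}
  B2:   IN={b@B1}   OUT={b@B2, d@B2}
  B3:   IN={b@B2, d@B2}   OUT={b@B2, c@B3, d@B2}
  B4:   IN={b@B2, c@B3, d@B2}   OUT={b@B2, c@B3, d@B2, f@B4}
  B5:   IN={b@B2, b@B5, c@B3, c@B6, d@B2, d@B7, e@B7, f@B4}   OUT={b@B5, c@B3, c@B6, d@B2, d@B7, e@B7, f@B4}
  B6:   IN={b@B5, c@B3, c@B6, d@B2, d@B7, e@B7, f@B4}   OUT={b@B5, c@B6, d@B2, d@B7, e@B7, f@B4}
  B7:   IN={b@B2, b@B5, c@B3, c@B6, d@B2, d@B7, e@B7, f@B4}   OUT={b@B2, b@B5, c@B3, c@B6, d@B7, e@B7, f@B4}
  B8:   IN={b@B2, b@B5, c@B3, c@B6, d@B7, e@B7, f@B4}   OUT={b@B2, b@B5, c@B3, c@B6, d@B7, e@B7, f@B8}
  B9:   IN={b@B2, b@B5, c@B3, c@B6, d@B7, e@B7, f@B8}   OUT={b@B2, b@B5, c@B3, c@B6, d@B9, e@B7, f@B9}

Merge at B5: IN[B5] = OUT[B4] ⊔ OUT[B7] = {b@B2, b@B5, c@B3, c@B6, d@B2, d@B7, e@B7, f@B4}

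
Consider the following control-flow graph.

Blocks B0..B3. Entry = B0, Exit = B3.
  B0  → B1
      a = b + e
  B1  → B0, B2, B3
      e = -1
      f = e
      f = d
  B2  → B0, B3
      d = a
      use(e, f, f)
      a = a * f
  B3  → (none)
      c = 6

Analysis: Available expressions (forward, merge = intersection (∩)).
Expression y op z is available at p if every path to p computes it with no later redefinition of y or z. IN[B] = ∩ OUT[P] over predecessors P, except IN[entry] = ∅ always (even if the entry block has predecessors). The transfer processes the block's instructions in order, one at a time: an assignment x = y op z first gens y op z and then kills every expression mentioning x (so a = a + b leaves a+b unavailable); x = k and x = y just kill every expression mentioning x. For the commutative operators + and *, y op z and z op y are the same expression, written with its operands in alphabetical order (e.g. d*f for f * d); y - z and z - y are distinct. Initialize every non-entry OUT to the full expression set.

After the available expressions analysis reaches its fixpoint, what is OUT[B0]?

Answer: {b+e}

Working:
Fixpoint table:
  B0: | IN={} | OUT={b+e}
  B1: | IN={b+e} | OUT={}
  B2: | IN={} | OUT={}
  B3: | IN={} | OUT={}

Merge at B0 (entry node, so the boundary value {} is joined with the incoming edge(s)): IN[B0] = {} ∩ OUT[B1] ∩ OUT[B2] = {}
Applying B0's transfer function to that IN value gives OUT[B0] (row B0 above).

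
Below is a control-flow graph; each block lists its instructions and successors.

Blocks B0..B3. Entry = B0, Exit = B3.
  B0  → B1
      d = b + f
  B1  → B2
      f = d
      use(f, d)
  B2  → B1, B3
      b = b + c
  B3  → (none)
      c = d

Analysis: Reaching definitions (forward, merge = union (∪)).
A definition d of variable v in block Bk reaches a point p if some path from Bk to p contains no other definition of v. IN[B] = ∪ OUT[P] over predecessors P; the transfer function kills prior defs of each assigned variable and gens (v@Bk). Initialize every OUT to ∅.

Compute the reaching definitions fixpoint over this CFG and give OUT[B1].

Answer: {b@B2, d@B0, f@B1}

Trace:
Fixpoint table:
  B0:   IN={}   OUT={d@B0}
  B1:   IN={b@B2, d@B0, f@B1}   OUT={b@B2, d@B0, f@B1}
  B2:   IN={b@B2, d@B0, f@B1}   OUT={b@B2, d@B0, f@B1}
  B3:   IN={b@B2, d@B0, f@B1}   OUT={b@B2, c@B3, d@B0, f@B1}

Merge at B1: IN[B1] = OUT[B0] ⊔ OUT[B2] = {b@B2, d@B0, f@B1}
Applying B1's transfer function to that IN value gives OUT[B1] (row B1 above).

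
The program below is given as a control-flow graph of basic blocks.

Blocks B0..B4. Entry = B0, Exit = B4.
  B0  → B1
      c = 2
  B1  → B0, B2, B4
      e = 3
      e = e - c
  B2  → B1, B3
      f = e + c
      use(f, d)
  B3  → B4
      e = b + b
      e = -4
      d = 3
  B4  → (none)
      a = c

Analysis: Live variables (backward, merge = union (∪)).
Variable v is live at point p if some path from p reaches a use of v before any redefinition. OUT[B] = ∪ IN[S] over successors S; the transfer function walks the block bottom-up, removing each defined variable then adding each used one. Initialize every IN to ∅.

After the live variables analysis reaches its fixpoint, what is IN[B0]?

Answer: {b, d}

Working:
Per-block solution:
  B0:  IN={b, d}  OUT={b, c, d}
  B1:  IN={b, c, d}  OUT={b, c, d, e}
  B2:  IN={b, c, d, e}  OUT={b, c, d}
  B3:  IN={b, c}  OUT={c}
  B4:  IN={c}  OUT={}

Merge at B0: OUT[B0] = IN[B1] = {b, c, d}
Applying B0's transfer function to that OUT value gives IN[B0] (row B0 above).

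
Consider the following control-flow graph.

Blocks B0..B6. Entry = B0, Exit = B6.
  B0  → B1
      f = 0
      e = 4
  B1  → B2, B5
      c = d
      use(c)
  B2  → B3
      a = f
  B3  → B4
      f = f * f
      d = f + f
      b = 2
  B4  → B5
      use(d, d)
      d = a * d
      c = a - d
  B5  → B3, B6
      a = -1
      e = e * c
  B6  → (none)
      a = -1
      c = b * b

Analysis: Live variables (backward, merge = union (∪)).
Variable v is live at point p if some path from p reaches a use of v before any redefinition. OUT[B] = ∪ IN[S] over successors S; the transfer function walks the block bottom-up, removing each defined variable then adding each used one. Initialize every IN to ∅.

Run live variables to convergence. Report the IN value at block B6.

Converged values:
  B0: | IN={b, d} | OUT={b, d, e, f}
  B1: | IN={b, d, e, f} | OUT={b, c, e, f}
  B2: | IN={e, f} | OUT={a, e, f}
  B3: | IN={a, e, f} | OUT={a, b, d, e, f}
  B4: | IN={a, b, d, e, f} | OUT={b, c, e, f}
  B5: | IN={b, c, e, f} | OUT={a, b, e, f}
  B6: | IN={b} | OUT={}

B6 is the boundary node: OUT[B6] = {}
Applying B6's transfer function to that OUT value gives IN[B6] (row B6 above).

Answer: {b}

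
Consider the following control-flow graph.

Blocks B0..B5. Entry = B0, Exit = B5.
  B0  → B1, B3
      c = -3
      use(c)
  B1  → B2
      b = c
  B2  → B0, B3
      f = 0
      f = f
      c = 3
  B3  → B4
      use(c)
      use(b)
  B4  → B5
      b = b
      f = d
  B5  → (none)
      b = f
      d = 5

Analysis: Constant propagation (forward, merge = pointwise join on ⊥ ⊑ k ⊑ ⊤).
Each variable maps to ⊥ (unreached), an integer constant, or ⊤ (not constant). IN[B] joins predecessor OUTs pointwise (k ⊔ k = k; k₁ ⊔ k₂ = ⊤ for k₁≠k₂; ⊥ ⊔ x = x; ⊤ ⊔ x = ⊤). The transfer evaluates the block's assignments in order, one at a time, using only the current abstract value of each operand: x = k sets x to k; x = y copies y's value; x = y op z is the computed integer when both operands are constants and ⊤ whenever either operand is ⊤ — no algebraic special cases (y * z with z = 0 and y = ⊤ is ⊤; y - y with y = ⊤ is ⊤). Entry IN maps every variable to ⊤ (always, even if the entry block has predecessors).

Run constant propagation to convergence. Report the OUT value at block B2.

Answer: {a: ⊤, b: -3, c: 3, d: ⊤, e: ⊤, f: 0}

Trace:
Fixpoint table:
  B0:  IN=(all ⊤)  OUT={c:-3; rest ⊤}
  B1:  IN={c:-3; rest ⊤}  OUT={b:-3, c:-3; rest ⊤}
  B2:  IN={b:-3, c:-3; rest ⊤}  OUT={b:-3, c:3, f:0; rest ⊤}
  B3:  IN=(all ⊤)  OUT=(all ⊤)
  B4:  IN=(all ⊤)  OUT=(all ⊤)
  B5:  IN=(all ⊤)  OUT={d:5; rest ⊤}

Merge at B2: IN[B2] = OUT[B1] = {a: ⊤, b: -3, c: -3, d: ⊤, e: ⊤, f: ⊤}
Applying B2's transfer function to that IN value gives OUT[B2] (row B2 above).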